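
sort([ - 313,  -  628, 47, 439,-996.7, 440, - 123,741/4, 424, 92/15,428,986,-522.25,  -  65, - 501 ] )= [ - 996.7, - 628, - 522.25,-501, - 313,-123,  -  65,  92/15, 47, 741/4, 424, 428,439, 440, 986]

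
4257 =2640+1617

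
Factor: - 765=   -  3^2*5^1*17^1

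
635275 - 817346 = -182071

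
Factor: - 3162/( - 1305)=2^1*3^( - 1 )*5^( - 1)*17^1*29^(-1 )*31^1 =1054/435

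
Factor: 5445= 3^2*5^1*11^2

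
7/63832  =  7/63832 = 0.00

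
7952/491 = 7952/491 = 16.20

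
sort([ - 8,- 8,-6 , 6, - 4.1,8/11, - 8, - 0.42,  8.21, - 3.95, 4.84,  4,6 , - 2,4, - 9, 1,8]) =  [ - 9, - 8,-8, - 8,-6,-4.1,- 3.95, - 2, - 0.42,8/11,1,4, 4,4.84,6, 6,8,8.21] 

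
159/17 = 9 +6/17 = 9.35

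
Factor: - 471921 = -3^1*157307^1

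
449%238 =211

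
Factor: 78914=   2^1*11^1 * 17^1*211^1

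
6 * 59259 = 355554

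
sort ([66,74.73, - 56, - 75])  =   [ - 75, - 56,66, 74.73] 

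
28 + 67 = 95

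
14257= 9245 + 5012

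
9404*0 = 0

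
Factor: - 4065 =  -3^1*5^1*271^1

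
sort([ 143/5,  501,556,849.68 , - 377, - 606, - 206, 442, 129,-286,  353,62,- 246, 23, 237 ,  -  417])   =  [ - 606, - 417,- 377,-286,- 246 , - 206,23, 143/5,62,129, 237, 353, 442,  501, 556,849.68 ] 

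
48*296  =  14208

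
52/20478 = 26/10239 = 0.00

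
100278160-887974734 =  - 787696574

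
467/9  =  467/9   =  51.89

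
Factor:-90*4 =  -2^3*3^2*5^1 =- 360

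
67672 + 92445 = 160117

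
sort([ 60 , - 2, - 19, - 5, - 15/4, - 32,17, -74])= [-74, - 32, - 19, - 5, - 15/4, - 2 , 17, 60]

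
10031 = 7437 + 2594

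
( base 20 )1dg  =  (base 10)676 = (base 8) 1244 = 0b1010100100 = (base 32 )l4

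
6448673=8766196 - 2317523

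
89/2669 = 89/2669  =  0.03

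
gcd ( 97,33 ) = 1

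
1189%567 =55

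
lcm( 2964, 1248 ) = 23712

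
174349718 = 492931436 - 318581718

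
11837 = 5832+6005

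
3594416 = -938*( - 3832)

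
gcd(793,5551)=793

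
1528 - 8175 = -6647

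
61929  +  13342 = 75271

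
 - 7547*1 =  - 7547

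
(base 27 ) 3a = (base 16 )5b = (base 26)3D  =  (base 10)91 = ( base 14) 67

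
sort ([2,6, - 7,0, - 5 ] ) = [- 7 , - 5, 0,2,6]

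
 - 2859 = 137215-140074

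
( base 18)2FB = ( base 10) 929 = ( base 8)1641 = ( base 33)s5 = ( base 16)3a1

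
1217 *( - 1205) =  - 1466485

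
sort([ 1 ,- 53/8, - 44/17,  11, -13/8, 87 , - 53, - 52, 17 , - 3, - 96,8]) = [-96, - 53, - 52, - 53/8, - 3, - 44/17,- 13/8, 1,8,11, 17, 87]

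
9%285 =9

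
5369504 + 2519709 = 7889213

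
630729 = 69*9141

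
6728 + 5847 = 12575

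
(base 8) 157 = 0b1101111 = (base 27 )43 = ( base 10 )111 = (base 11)A1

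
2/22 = 1/11 = 0.09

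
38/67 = 38/67 = 0.57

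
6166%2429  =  1308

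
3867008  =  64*60422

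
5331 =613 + 4718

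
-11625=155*( - 75)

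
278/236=139/118 = 1.18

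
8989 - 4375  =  4614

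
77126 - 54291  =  22835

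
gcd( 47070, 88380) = 90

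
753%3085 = 753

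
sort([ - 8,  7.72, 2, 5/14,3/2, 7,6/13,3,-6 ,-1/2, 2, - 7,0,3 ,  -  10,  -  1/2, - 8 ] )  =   [ - 10, - 8, - 8,  -  7, - 6, - 1/2, - 1/2  ,  0,5/14,6/13,3/2,2,2,3,3,  7,7.72]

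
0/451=0= 0.00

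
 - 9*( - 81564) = 734076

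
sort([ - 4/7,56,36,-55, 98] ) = [-55, - 4/7, 36,  56, 98 ]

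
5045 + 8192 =13237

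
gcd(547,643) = 1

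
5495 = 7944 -2449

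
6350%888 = 134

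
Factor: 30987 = 3^2*11^1*313^1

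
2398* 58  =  139084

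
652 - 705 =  - 53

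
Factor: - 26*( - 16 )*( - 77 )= -2^5*7^1*11^1 * 13^1  =  - 32032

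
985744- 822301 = 163443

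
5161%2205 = 751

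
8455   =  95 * 89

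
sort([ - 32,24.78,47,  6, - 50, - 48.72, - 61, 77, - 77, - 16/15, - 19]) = [ - 77, - 61, - 50, - 48.72, - 32, - 19, - 16/15,6, 24.78, 47 , 77]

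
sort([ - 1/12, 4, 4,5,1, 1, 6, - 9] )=[  -  9, - 1/12,1,1, 4,4 , 5, 6]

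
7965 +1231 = 9196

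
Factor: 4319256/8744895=2^3 *3^( - 2 ) *5^( - 1) * 211^( -1)*307^( - 1 ) * 179969^1= 1439752/2914965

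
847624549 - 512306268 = 335318281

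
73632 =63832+9800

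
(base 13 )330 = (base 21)150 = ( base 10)546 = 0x222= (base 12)396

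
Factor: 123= 3^1 * 41^1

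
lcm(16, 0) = 0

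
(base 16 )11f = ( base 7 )560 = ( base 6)1155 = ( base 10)287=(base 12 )1bb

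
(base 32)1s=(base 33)1R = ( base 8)74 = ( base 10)60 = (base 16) 3C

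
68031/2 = 68031/2 = 34015.50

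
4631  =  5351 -720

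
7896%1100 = 196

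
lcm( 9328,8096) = 429088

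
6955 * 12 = 83460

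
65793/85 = 65793/85 = 774.04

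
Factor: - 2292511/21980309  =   - 176347/1690793= - 13^( - 1)*83^(-1) *1567^( - 1)*176347^1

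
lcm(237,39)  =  3081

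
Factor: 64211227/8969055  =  3^( - 1 )*5^(-1 )*17^1 * 149^ (-1)*4013^( - 1 )*3777131^1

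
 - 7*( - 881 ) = 6167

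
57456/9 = 6384 = 6384.00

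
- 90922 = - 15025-75897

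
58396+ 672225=730621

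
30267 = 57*531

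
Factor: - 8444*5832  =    -  49245408= -  2^5*3^6*2111^1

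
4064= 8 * 508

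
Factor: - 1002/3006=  - 1/3= - 3^( - 1 )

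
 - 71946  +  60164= -11782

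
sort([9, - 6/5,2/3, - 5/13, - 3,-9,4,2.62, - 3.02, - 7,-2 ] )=[ -9, - 7, - 3.02, - 3, - 2, -6/5,-5/13,2/3,2.62,4,9]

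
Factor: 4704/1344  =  7/2  =  2^(-1 )*7^1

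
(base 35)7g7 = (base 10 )9142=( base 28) bie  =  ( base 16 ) 23b6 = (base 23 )H6B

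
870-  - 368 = 1238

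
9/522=1/58 =0.02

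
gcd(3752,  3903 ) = 1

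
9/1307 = 9/1307 = 0.01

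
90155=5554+84601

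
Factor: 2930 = 2^1*5^1*293^1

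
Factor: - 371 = -7^1*53^1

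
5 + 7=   12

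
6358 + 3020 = 9378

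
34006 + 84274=118280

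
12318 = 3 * 4106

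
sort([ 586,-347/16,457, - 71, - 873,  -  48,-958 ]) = [ - 958 ,-873 , - 71, - 48, -347/16,  457  ,  586] 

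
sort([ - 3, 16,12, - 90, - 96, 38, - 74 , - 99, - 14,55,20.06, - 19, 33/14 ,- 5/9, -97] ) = [ - 99, - 97, - 96,  -  90, - 74, - 19,-14,  -  3, - 5/9 , 33/14  ,  12,16,20.06 , 38,55]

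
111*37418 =4153398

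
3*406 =1218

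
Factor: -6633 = -3^2*11^1 * 67^1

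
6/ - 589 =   -  6/589 = - 0.01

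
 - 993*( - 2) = 1986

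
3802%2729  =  1073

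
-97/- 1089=97/1089 = 0.09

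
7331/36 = 7331/36 = 203.64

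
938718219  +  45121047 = 983839266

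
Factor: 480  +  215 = 5^1 * 139^1= 695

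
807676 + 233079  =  1040755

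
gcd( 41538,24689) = 7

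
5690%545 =240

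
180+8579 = 8759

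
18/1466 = 9/733=0.01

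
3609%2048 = 1561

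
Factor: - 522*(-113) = 58986 = 2^1 * 3^2*29^1 * 113^1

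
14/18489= 14/18489 = 0.00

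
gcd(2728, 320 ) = 8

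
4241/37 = 114+23/37 = 114.62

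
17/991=17/991 = 0.02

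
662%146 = 78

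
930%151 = 24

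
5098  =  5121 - 23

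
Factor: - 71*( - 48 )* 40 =2^7 * 3^1*5^1*71^1 = 136320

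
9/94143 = 3/31381 = 0.00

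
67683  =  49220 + 18463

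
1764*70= 123480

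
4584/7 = 654+ 6/7 = 654.86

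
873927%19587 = 12099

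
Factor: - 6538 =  - 2^1*7^1*467^1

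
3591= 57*63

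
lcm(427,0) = 0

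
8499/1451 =5 + 1244/1451 = 5.86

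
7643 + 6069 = 13712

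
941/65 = 941/65 = 14.48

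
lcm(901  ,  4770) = 81090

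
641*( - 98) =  - 62818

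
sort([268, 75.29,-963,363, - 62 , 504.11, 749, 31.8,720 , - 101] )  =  [ - 963, - 101 ,-62, 31.8  ,  75.29, 268,363, 504.11,  720,749 ] 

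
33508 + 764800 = 798308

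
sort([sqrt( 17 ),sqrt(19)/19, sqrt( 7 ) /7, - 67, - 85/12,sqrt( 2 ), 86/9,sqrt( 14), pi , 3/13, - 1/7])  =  [ - 67, - 85/12, - 1/7, sqrt (19 ) /19,3/13,sqrt( 7)/7, sqrt(2),  pi,sqrt( 14),sqrt( 17 ), 86/9] 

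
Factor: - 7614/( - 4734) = 423/263 = 3^2 * 47^1* 263^(  -  1) 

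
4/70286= 2/35143 = 0.00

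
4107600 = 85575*48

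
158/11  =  158/11 = 14.36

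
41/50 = 41/50 = 0.82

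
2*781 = 1562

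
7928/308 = 1982/77 = 25.74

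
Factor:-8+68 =2^2*3^1*5^1 = 60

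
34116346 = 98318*347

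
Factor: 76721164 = 2^2* 13^1 * 19^2*61^1 *67^1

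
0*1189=0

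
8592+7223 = 15815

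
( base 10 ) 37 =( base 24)1d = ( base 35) 12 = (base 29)18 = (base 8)45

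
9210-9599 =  - 389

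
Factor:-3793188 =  - 2^2*3^1  *  7^2*6451^1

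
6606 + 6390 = 12996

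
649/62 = 10 + 29/62 = 10.47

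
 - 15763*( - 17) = 267971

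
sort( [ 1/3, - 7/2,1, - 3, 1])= [  -  7/2,  -  3,  1/3,1,1 ]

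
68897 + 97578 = 166475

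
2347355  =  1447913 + 899442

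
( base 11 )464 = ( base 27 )KE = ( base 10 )554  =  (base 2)1000101010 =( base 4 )20222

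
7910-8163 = -253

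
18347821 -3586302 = 14761519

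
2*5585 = 11170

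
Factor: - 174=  - 2^1*3^1 *29^1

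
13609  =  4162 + 9447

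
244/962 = 122/481=0.25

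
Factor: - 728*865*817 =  - 2^3*5^1*7^1*13^1*19^1*43^1*173^1 =- 514481240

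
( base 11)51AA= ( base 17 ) 16eb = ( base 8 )15360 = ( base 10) 6896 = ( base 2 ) 1101011110000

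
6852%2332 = 2188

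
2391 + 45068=47459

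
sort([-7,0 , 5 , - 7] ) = [ - 7,-7, 0 , 5]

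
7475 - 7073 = 402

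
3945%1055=780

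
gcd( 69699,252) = 21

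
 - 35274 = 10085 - 45359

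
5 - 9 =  - 4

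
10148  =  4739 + 5409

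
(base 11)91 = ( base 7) 202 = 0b1100100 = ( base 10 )100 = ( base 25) 40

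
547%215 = 117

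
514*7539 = 3875046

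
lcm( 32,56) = 224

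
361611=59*6129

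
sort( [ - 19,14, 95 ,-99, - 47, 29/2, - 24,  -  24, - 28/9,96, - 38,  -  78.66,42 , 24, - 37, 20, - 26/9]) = [ - 99, - 78.66, - 47, - 38,-37, - 24, -24, - 19, -28/9, - 26/9, 14,29/2,20,24, 42, 95, 96]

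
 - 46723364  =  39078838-85802202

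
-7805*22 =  - 171710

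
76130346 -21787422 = 54342924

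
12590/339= 37+47/339=37.14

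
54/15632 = 27/7816 =0.00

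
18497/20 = 18497/20=924.85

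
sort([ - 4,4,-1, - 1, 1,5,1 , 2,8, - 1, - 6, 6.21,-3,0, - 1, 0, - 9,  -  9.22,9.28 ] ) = [-9.22, - 9, - 6 , - 4, - 3, - 1,  -  1,-1, - 1,0, 0,1,1,2,4,5,  6.21,8,9.28]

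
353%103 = 44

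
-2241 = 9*( - 249)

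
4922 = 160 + 4762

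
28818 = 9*3202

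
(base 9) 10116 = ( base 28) 8dl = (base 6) 50453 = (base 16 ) 1a01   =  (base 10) 6657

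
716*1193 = 854188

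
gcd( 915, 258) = 3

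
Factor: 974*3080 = 2^4*5^1*7^1*11^1*487^1  =  2999920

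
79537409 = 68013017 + 11524392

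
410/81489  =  410/81489 = 0.01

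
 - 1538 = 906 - 2444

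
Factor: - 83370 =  - 2^1*3^1*5^1 * 7^1 * 397^1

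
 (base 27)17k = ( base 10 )938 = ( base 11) 783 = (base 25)1CD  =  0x3AA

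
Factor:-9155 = -5^1*1831^1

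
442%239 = 203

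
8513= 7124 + 1389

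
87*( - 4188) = - 364356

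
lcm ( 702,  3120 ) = 28080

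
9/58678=9/58678 = 0.00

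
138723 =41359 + 97364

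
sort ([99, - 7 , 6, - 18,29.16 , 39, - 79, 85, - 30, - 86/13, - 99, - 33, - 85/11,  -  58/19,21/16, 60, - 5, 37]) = [ - 99, - 79, - 33,-30,-18, - 85/11,  -  7, -86/13 , - 5, - 58/19, 21/16, 6,29.16,37,39, 60, 85, 99]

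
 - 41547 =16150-57697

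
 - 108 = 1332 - 1440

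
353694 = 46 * 7689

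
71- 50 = 21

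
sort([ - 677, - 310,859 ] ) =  [-677,-310,859 ]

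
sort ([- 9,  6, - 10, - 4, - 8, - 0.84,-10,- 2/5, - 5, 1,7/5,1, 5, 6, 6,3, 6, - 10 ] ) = [ - 10, - 10 , - 10, - 9, - 8, - 5, - 4, - 0.84,-2/5 , 1, 1,  7/5, 3, 5, 6, 6, 6, 6 ]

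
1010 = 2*505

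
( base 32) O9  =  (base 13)47A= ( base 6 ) 3333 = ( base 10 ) 777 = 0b1100001001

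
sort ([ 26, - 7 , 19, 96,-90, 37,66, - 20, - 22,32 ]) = [-90, - 22, - 20, - 7, 19, 26,  32, 37,66,96]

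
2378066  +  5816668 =8194734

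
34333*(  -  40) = - 1373320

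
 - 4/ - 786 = 2/393 = 0.01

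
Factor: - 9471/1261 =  -3^1 * 7^1*11^1*13^(-1)*41^1*97^(  -  1 ) 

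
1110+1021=2131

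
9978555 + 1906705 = 11885260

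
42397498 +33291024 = 75688522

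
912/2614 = 456/1307 =0.35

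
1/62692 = 1/62692 = 0.00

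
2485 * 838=2082430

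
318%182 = 136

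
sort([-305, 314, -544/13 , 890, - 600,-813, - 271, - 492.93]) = [ - 813, - 600, - 492.93,  -  305, - 271, - 544/13,  314, 890] 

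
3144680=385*8168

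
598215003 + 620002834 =1218217837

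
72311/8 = 72311/8 =9038.88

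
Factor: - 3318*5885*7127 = -2^1*3^1 * 5^1*7^1*11^1*79^1*107^1*7127^1 = - 139164866610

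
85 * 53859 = 4578015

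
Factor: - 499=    - 499^1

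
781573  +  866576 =1648149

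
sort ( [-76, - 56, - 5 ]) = [ - 76, - 56, - 5 ] 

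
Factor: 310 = 2^1*5^1*31^1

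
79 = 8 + 71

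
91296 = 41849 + 49447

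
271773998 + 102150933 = 373924931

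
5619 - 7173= - 1554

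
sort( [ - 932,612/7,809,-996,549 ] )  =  [ - 996, - 932,612/7, 549,809 ] 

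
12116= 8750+3366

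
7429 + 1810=9239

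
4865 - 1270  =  3595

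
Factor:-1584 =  - 2^4*3^2*11^1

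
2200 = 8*275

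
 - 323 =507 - 830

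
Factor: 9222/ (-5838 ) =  - 1537/973 = -  7^( - 1 ) *29^1*53^1*139^( - 1) 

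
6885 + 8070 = 14955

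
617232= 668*924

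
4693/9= 4693/9 = 521.44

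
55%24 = 7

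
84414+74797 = 159211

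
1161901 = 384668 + 777233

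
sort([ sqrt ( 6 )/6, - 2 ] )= [ - 2, sqrt( 6)/6] 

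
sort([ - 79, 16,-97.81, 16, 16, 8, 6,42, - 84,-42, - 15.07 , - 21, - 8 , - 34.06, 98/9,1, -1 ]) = [ - 97.81, - 84,-79, - 42, - 34.06,-21,- 15.07,  -  8,-1,1,  6,8, 98/9,16 , 16, 16, 42 ]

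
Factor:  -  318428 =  - 2^2*11^1*7237^1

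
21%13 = 8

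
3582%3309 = 273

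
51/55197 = 17/18399 =0.00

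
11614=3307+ 8307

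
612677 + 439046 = 1051723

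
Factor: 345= 3^1*5^1*23^1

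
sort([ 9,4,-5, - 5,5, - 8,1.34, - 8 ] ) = [ - 8, - 8, - 5, - 5, 1.34,  4, 5, 9]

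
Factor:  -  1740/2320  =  -3/4 = - 2^ ( - 2)*3^1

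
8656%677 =532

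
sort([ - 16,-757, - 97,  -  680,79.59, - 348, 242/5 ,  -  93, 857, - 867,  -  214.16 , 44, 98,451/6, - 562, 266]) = [-867,-757,  -  680, - 562,-348,-214.16,-97, - 93, - 16, 44, 242/5, 451/6, 79.59,98, 266,857] 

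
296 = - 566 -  - 862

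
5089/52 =97 + 45/52  =  97.87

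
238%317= 238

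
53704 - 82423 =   -  28719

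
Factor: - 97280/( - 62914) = 2^9*5^1* 19^1 *83^( - 1)*379^( - 1) = 48640/31457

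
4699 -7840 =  - 3141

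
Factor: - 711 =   -  3^2*79^1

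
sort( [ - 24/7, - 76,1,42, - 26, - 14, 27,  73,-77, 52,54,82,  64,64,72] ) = [ - 77,  -  76, - 26, - 14, - 24/7,1,  27,42,52 , 54,64,64, 72, 73, 82 ]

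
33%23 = 10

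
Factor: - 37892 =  - 2^2 *9473^1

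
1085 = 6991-5906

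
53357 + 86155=139512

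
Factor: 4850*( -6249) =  -2^1*3^1*5^2 * 97^1 * 2083^1 = -30307650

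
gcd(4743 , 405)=9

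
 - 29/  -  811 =29/811 =0.04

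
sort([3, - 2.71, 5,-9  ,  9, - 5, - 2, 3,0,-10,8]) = [ - 10, - 9, - 5  , - 2.71, - 2,0,3,3, 5,  8 , 9]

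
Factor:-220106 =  - 2^1* 167^1 *659^1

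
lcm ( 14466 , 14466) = 14466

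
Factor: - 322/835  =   - 2^1 * 5^( - 1 )* 7^1*23^1*167^(-1)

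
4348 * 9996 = 43462608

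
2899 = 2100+799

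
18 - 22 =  - 4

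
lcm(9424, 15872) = 301568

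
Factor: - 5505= -3^1*5^1*367^1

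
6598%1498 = 606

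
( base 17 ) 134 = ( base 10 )344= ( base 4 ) 11120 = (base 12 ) 248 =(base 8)530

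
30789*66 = 2032074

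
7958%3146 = 1666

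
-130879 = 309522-440401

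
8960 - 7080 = 1880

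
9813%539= 111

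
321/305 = 1 + 16/305 = 1.05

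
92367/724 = 92367/724 = 127.58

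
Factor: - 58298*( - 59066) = 3443429668 =2^2 *7^1* 103^1*283^1*4219^1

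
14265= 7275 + 6990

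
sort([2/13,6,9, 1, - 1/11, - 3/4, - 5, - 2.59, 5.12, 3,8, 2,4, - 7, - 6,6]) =[  -  7, - 6, - 5, - 2.59,-3/4, - 1/11,  2/13,1  ,  2,3,4, 5.12,6,6,  8,9] 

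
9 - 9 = 0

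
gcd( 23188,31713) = 341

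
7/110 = 7/110 = 0.06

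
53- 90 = - 37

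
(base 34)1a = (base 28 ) 1g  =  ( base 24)1k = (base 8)54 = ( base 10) 44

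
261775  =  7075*37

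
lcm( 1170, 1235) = 22230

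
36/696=3/58 = 0.05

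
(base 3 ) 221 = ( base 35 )p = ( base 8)31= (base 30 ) p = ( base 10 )25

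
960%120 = 0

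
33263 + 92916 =126179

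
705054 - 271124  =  433930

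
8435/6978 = 1  +  1457/6978=1.21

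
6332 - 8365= - 2033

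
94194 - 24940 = 69254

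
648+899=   1547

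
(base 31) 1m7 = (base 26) 2bc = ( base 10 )1650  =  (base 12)b56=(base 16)672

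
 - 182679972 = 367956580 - 550636552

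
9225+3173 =12398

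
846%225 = 171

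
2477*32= 79264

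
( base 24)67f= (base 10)3639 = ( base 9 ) 4883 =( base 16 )e37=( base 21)856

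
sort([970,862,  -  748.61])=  [ - 748.61, 862, 970]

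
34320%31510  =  2810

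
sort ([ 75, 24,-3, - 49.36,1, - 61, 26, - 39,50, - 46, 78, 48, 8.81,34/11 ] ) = [ - 61, - 49.36, - 46, - 39, - 3, 1, 34/11, 8.81, 24,  26 , 48, 50,75,  78 ]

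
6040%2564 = 912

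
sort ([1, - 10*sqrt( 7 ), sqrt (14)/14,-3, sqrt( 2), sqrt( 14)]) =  [ - 10*sqrt( 7), - 3, sqrt(14 )/14, 1, sqrt(2),sqrt( 14 ) ]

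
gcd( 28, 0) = 28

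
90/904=45/452 = 0.10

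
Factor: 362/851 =2^1*23^ ( - 1)*37^ ( - 1 )*181^1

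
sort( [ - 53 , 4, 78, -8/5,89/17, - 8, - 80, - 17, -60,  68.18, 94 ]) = [ - 80, - 60, - 53, - 17,-8, - 8/5,4,  89/17, 68.18,78, 94 ] 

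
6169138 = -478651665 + 484820803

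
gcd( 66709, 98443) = 1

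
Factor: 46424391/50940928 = 2^(  -  10)*3^1*13^1*19^1*31^1*43^1*47^1*49747^( - 1 )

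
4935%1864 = 1207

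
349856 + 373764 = 723620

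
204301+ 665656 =869957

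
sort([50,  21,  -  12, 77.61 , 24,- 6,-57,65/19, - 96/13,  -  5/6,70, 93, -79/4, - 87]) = [-87, - 57,- 79/4,  -  12,  -  96/13, - 6,-5/6, 65/19,21, 24 , 50,  70, 77.61, 93 ]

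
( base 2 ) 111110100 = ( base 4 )13310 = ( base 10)500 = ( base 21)12h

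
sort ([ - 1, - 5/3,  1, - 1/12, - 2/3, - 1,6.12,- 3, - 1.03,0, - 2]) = [-3, - 2, - 5/3, - 1.03 , - 1, -1, - 2/3,-1/12, 0, 1,6.12 ] 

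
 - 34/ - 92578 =17/46289 = 0.00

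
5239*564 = 2954796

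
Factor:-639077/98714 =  - 997/154= - 2^(-1 ) * 7^( -1 )*11^( - 1 )*997^1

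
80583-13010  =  67573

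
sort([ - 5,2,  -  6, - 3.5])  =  [ - 6, - 5, - 3.5 , 2 ]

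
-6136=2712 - 8848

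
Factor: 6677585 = 5^1*461^1 * 2897^1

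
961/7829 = 961/7829 = 0.12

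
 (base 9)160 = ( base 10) 135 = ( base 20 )6F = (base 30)4f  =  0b10000111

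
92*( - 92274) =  - 8489208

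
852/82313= 852/82313= 0.01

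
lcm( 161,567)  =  13041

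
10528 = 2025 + 8503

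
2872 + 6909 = 9781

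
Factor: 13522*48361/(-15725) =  -653937442/15725 =- 2^1 * 5^(-2 ) * 17^( - 1 ) * 37^(-1)*137^1*353^1*6761^1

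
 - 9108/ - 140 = 65 + 2/35  =  65.06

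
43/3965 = 43/3965 = 0.01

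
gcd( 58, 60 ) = 2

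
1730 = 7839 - 6109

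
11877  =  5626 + 6251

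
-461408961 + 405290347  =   - 56118614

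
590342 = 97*6086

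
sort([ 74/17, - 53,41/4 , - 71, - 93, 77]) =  [ -93, - 71, - 53, 74/17, 41/4,77] 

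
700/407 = 700/407 = 1.72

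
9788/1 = 9788 = 9788.00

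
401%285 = 116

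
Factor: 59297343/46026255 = 19765781/15342085  =  5^( - 1 )*7^1*11^( - 1)* 17^1*166099^1 * 278947^( - 1 ) 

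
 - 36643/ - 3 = 12214 + 1/3 = 12214.33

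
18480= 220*84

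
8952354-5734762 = 3217592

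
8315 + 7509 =15824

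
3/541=3/541= 0.01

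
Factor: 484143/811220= 561/940 = 2^( - 2) * 3^1*5^( - 1 )*11^1*17^1*47^ ( - 1 )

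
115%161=115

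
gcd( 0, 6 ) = 6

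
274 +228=502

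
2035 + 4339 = 6374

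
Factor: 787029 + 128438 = 7^3 * 17^1 * 157^1= 915467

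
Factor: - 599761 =- 461^1 *1301^1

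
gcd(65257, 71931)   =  1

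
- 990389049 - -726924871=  - 263464178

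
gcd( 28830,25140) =30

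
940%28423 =940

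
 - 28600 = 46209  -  74809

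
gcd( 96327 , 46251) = 9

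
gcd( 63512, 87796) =1868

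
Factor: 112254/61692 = 2^( - 1)*97^ ( - 1 )*353^1 = 353/194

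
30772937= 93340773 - 62567836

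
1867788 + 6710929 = 8578717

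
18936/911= 20 + 716/911= 20.79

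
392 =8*49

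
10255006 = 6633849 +3621157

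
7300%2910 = 1480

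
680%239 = 202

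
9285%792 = 573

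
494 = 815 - 321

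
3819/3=1273 = 1273.00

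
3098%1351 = 396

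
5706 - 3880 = 1826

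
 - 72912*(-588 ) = 42872256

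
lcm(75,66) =1650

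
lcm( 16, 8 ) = 16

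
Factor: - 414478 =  - 2^1 * 207239^1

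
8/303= 8/303 = 0.03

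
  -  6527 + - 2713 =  - 9240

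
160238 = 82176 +78062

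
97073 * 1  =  97073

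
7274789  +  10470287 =17745076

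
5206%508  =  126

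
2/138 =1/69 =0.01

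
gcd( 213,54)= 3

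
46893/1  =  46893= 46893.00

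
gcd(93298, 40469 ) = 1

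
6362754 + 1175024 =7537778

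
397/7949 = 397/7949 = 0.05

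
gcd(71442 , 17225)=1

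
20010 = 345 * 58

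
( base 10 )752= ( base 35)lh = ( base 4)23300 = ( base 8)1360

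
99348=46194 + 53154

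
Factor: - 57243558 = -2^1*3^1*79^1*120767^1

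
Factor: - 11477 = -23^1*499^1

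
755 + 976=1731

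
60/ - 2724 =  -5/227 = - 0.02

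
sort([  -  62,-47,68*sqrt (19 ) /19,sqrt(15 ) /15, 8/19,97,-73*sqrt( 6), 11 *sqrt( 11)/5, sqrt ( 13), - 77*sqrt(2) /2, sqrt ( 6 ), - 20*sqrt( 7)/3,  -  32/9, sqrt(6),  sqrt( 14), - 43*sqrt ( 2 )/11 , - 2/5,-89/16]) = [  -  73*sqrt( 6),  -  62,-77*sqrt ( 2 ) /2,-47, - 20*sqrt( 7)/3,-89/16,-43*sqrt(2 ) /11, - 32/9, - 2/5,  sqrt(15 )/15,8/19, sqrt( 6 ), sqrt( 6),sqrt(13 ), sqrt(14 ),11*sqrt( 11) /5, 68*sqrt( 19)/19, 97]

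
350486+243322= 593808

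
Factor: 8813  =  7^1*1259^1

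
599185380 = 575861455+23323925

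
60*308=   18480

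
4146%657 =204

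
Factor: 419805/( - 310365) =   -  491/363  =  -  3^( - 1 )*11^( - 2)*491^1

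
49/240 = 49/240 = 0.20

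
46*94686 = 4355556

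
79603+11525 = 91128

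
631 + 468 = 1099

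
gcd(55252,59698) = 38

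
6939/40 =173 + 19/40=   173.47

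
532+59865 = 60397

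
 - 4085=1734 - 5819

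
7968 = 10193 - 2225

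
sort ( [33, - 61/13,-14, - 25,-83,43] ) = [ - 83, - 25, - 14, - 61/13,33,43]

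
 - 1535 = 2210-3745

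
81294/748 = 2391/22= 108.68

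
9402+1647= 11049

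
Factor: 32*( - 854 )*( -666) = 2^7*3^2*7^1*37^1*61^1=18200448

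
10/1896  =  5/948=0.01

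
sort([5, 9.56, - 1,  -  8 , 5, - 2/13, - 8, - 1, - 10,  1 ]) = [ - 10,-8, - 8,  -  1, - 1,  -  2/13, 1,5, 5,  9.56 ]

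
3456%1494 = 468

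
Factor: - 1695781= - 1695781^1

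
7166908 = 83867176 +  - 76700268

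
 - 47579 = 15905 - 63484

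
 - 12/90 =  - 2/15 = - 0.13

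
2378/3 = 792 + 2/3 = 792.67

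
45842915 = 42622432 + 3220483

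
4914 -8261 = - 3347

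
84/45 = 1 + 13/15 = 1.87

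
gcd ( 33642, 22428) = 11214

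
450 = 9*50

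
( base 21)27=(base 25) 1o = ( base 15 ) 34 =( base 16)31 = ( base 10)49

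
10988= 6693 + 4295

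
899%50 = 49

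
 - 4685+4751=66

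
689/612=689/612 = 1.13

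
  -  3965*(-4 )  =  15860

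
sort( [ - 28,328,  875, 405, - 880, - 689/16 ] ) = [- 880, - 689/16,  -  28, 328,405,875]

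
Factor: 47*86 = 4042 = 2^1*43^1*47^1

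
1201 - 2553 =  - 1352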